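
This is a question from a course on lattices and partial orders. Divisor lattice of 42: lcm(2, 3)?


Join=lcm.
gcd(2,3)=1
lcm=6


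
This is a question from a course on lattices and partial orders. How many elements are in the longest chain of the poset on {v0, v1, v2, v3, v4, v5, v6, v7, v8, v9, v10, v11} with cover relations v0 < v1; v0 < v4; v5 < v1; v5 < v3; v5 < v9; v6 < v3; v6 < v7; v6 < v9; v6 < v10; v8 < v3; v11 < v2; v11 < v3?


A chain is a totally ordered subset; we count the number of elements in a maximum chain.
Compute, for each element x, the size of the longest chain ending at x:
  v0: 1
  v5: 1
  v6: 1
  v8: 1
  v11: 1
  v2: 2
  ...
A maximum chain: v0 < v1
Number of elements in the longest chain: 2


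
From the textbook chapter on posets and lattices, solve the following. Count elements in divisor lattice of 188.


Divisors of 188: [1, 2, 4, 47, 94, 188]
Count: 6


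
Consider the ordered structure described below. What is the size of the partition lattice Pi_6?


B(n) = number of set partitions of an n-element set.
B(n) satisfies the recurrence: B(n+1) = sum_k C(n,k)*B(k).
B(6) = 203


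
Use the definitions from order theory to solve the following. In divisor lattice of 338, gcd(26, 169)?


Meet=gcd.
gcd(26,169)=13


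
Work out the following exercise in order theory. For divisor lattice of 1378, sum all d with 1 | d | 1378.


Interval [1,1378] in divisors of 1378: [1, 2, 13, 26, 53, 106, 689, 1378]
Sum = 2268


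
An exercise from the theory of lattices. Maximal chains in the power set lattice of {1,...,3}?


A maximal chain goes from the minimum element to a maximal element via cover relations.
Counting all min-to-max paths in the cover graph.
Total maximal chains: 6


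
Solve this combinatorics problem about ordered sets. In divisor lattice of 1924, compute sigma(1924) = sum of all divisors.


sigma(n) = sum of divisors.
Divisors of 1924: [1, 2, 4, 13, 26, 37, 52, 74, 148, 481, 962, 1924]
Sum = 3724


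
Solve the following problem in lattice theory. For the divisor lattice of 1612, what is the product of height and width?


Height = length of longest chain minus 1; width = size of largest antichain.
A maximum chain: 1 | 31 | 403 | 806 | 1612  (height 4).
A maximum antichain: {4, 26, 62, 403}  (width 4).
Product = 4 * 4 = 16


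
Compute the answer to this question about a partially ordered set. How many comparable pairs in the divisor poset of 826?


A comparable pair {a,b} has a < b or b < a in the order.
Count unordered pairs where one element is strictly below the other.
Examples: {1,2}, {1,7}, {1,14}, {1,59}, ...
Total comparable pairs: 19


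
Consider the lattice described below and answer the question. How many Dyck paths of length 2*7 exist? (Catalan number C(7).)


C(n) = C(2n, n) / (n+1).
C(14, 7) = 3432
C(7) = 3432 / 8 = 429


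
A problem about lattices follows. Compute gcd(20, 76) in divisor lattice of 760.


In a divisor lattice, meet = gcd (greatest common divisor).
By Euclidean algorithm or factoring: gcd(20,76) = 4


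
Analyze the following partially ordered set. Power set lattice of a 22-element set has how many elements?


Power set = 2^n.
2^22 = 4194304


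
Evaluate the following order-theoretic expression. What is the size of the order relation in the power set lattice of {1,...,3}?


The order relation is {(a,b) : a <= b}, reflexive so it includes (a,a).
Examples: ({},{}), ({},{1,2}), ({},{1,2,3}), ({},{1,3}), ({},{1}), ...
Total ordered pairs: 27


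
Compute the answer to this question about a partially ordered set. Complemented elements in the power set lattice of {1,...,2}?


An element a is complemented if some b has a meet b = bottom, a join b = top.
every subset A has complement S\A, so all elements are complemented.
Complemented elements: {}, {1}, {2}, {1,2}
Count: 4


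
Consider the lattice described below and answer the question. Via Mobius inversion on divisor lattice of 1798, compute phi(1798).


phi(n) = n * prod_{p|n} (1 - 1/p).
Prime divisors of 1798: [2, 29, 31]
phi(1798) = 1798 * (1 - 1/2) * (1 - 1/29) * (1 - 1/31)
phi(1798) = 840


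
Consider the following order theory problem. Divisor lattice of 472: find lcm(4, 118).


In a divisor lattice, join = lcm (least common multiple).
gcd(4,118) = 2
lcm(4,118) = 4*118/gcd = 472/2 = 236


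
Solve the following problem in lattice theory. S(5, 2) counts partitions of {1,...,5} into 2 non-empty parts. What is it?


S(n,k) = k*S(n-1,k) + S(n-1,k-1).
S(4,2) = 7, S(4,1) = 1
S(5,2) = 2*7 + 1 = 14 + 1
S(5,2) = 15


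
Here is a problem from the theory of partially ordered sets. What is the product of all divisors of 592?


Divisors of 592: [1, 2, 4, 8, 16, 37, 74, 148, 296, 592]
Product = n^(d(n)/2) = 592^(10/2)
Product = 72712409055232


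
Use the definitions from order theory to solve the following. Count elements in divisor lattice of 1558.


Divisors of 1558: [1, 2, 19, 38, 41, 82, 779, 1558]
Count: 8


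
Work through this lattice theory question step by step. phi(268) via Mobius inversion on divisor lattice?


phi(n) = n * prod_{p|n} (1 - 1/p).
Prime divisors of 268: [2, 67]
phi(268) = 268 * (1 - 1/2) * (1 - 1/67)
phi(268) = 132


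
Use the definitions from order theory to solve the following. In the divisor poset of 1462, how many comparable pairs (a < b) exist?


A comparable pair {a,b} has a < b or b < a in the order.
Count unordered pairs where one element is strictly below the other.
Examples: {1,2}, {1,17}, {1,34}, {1,43}, ...
Total comparable pairs: 19


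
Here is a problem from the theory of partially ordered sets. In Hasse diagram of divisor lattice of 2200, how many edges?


A cover relation a -< b holds when a < b with no c strictly between.
Cover relations:
  1 -< 2
  1 -< 5
  1 -< 11
  2 -< 4
  2 -< 10
  2 -< 22
  4 -< 8
  4 -< 20
  ...38 more
Total: 46


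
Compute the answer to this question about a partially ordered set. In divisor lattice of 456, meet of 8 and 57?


In a divisor lattice, meet = gcd (greatest common divisor).
By Euclidean algorithm or factoring: gcd(8,57) = 1


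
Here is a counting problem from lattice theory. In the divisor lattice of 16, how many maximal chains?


A maximal chain goes from the minimum element to a maximal element via cover relations.
Counting all min-to-max paths in the cover graph.
Total maximal chains: 1


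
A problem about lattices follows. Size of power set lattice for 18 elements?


Power set = 2^n.
2^18 = 262144


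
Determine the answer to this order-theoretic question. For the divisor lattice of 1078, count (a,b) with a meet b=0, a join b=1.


Complement pair (a,b): a meet b = bottom, a join b = top.
Here: gcd(a,b)=1 and lcm(a,b)=1078, i.e. a*b=1078 with a,b coprime.
Pairs found: (1,1078), (2,539), (11,98), (22,49), ... (4 more)
Total ordered pairs: 8


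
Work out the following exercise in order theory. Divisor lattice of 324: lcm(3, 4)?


Join=lcm.
gcd(3,4)=1
lcm=12


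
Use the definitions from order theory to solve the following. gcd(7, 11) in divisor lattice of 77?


Meet=gcd.
gcd(7,11)=1


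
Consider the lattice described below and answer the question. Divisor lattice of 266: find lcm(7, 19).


In a divisor lattice, join = lcm (least common multiple).
gcd(7,19) = 1
lcm(7,19) = 7*19/gcd = 133/1 = 133


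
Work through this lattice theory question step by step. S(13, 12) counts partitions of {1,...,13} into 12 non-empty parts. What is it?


S(n,k) = k*S(n-1,k) + S(n-1,k-1).
S(12,12) = 1, S(12,11) = 66
S(13,12) = 12*1 + 66 = 12 + 66
S(13,12) = 78


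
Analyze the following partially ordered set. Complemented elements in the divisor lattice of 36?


An element a is complemented if some b has a meet b = bottom, a join b = top.
a is complemented iff gcd(a, n/a)=1, i.e. a is a unitary divisor of 36.
Complemented elements: 1, 4, 9, 36
Count: 4


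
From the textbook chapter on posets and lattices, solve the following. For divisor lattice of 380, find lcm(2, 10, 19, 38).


In a divisor lattice, join = lcm (least common multiple).
Compute lcm iteratively: start with first element, then lcm(current, next).
Elements: [2, 10, 19, 38]
lcm(2,10) = 10
lcm(10,19) = 190
lcm(190,38) = 190
Final lcm = 190


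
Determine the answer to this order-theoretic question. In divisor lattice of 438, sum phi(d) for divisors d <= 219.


Divisors of 438 up to 219: [1, 2, 3, 6, 73, 146, 219]
phi values: [1, 1, 2, 2, 72, 72, 144]
Sum = 294


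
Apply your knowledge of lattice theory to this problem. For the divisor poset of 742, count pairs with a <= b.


The order relation is {(a,b) : a <= b}, reflexive so it includes (a,a).
Examples: (1,1), (1,106), (1,14), (1,2), (1,371), ...
Total ordered pairs: 27


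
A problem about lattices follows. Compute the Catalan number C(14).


C(n) = C(2n, n) / (n+1).
C(28, 14) = 40116600
C(14) = 40116600 / 15 = 2674440


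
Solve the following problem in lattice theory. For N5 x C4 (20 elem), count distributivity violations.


Distributive law: a ^ (b v c) = (a ^ b) v (a ^ c).
Check all 20^3 = 8000 ordered triples (a,b,c).
  e.g. a=(b,0), b=(a,0), c=(c,0): lhs=(b,0) != rhs=(a,0)
  e.g. a=(b,0), b=(a,0), c=(c,1): lhs=(b,0) != rhs=(a,0)
Total violating triples: 128


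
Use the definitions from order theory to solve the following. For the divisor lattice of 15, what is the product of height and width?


Height = length of longest chain minus 1; width = size of largest antichain.
A maximum chain: 1 | 5 | 15  (height 2).
A maximum antichain: {3, 5}  (width 2).
Product = 2 * 2 = 4


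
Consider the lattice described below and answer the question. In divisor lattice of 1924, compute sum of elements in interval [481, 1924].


Interval [481,1924] in divisors of 1924: [481, 962, 1924]
Sum = 3367


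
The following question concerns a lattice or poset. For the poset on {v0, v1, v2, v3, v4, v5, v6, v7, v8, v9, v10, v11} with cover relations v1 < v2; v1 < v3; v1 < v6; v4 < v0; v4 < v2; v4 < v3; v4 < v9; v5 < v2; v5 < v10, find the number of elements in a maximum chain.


A chain is a totally ordered subset; we count the number of elements in a maximum chain.
Compute, for each element x, the size of the longest chain ending at x:
  v1: 1
  v4: 1
  v5: 1
  v7: 1
  v8: 1
  v11: 1
  ...
A maximum chain: v4 < v0
Number of elements in the longest chain: 2


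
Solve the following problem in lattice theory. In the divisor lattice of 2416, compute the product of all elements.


Divisors of 2416: [1, 2, 4, 8, 16, 151, 302, 604, 1208, 2416]
Product = n^(d(n)/2) = 2416^(10/2)
Product = 82316074157080576


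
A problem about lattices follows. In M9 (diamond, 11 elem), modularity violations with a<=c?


Modular law: if a <= c then a v (b ^ c) = (a v b) ^ c.
Check all triples (a,b,c) with a <= c among 11 elements.
This lattice is modular (diamonds M_m and their chain-products are modular).
Total violating triples: 0


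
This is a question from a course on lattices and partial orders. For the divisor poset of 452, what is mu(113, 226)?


In a divisor lattice, mu(a,b) = mu(b/a) where mu is the classical Mobius function.
b/a = 226/113 = 2
Prime factorization of 2: primes [2]
2 is squarefree with 1 prime factor(s), so mu(2) = (-1)^1 = -1


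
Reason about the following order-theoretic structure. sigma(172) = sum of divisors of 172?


sigma(n) = sum of divisors.
Divisors of 172: [1, 2, 4, 43, 86, 172]
Sum = 308


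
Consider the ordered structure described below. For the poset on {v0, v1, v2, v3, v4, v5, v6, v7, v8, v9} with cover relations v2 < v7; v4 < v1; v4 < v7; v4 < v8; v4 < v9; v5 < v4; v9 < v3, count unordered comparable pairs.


A comparable pair {a,b} has a < b or b < a in the order.
Count unordered pairs where one element is strictly below the other.
Examples: {v1,v4}, {v1,v5}, {v2,v7}, {v3,v4}, ...
Total comparable pairs: 13


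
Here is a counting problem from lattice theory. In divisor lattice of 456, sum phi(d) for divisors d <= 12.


Divisors of 456 up to 12: [1, 2, 3, 4, 6, 8, 12]
phi values: [1, 1, 2, 2, 2, 4, 4]
Sum = 16


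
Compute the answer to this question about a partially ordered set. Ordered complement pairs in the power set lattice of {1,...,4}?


Complement pair (a,b): a meet b = bottom, a join b = top.
Here: A intersect B = {} and A union B = {1,...,4}.
Pairs found: ({},{1,2,3,4}), ({1},{2,3,4}), ({2},{1,3,4}), ({3},{1,2,4}), ... (12 more)
Total ordered pairs: 16


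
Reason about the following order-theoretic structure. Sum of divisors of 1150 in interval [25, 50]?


Interval [25,50] in divisors of 1150: [25, 50]
Sum = 75


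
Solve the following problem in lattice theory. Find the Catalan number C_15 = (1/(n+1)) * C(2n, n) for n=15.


C(n) = C(2n, n) / (n+1).
C(30, 15) = 155117520
C(15) = 155117520 / 16 = 9694845


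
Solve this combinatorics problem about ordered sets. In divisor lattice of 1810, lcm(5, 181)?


Join=lcm.
gcd(5,181)=1
lcm=905


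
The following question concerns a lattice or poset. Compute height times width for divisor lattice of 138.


Height = length of longest chain minus 1; width = size of largest antichain.
A maximum chain: 1 | 23 | 69 | 138  (height 3).
A maximum antichain: {2, 3, 23}  (width 3).
Product = 3 * 3 = 9


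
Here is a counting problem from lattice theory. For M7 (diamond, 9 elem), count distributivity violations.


Distributive law: a ^ (b v c) = (a ^ b) v (a ^ c).
Check all 9^3 = 729 ordered triples (a,b,c).
  e.g. a=a1, b=a2, c=a3: lhs=a1 != rhs=0
  e.g. a=a1, b=a2, c=a4: lhs=a1 != rhs=0
Total violating triples: 210


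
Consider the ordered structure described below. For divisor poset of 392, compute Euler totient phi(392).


phi(n) = n * prod_{p|n} (1 - 1/p).
Prime divisors of 392: [2, 7]
phi(392) = 392 * (1 - 1/2) * (1 - 1/7)
phi(392) = 168


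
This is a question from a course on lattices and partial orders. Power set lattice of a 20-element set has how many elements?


Power set = 2^n.
2^20 = 1048576


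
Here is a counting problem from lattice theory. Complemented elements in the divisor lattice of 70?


An element a is complemented if some b has a meet b = bottom, a join b = top.
a is complemented iff gcd(a, n/a)=1, i.e. a is a unitary divisor of 70.
Complemented elements: 1, 2, 5, 7, 10, 14, ... (2 more)
Count: 8


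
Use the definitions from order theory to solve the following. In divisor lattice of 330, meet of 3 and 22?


In a divisor lattice, meet = gcd (greatest common divisor).
By Euclidean algorithm or factoring: gcd(3,22) = 1


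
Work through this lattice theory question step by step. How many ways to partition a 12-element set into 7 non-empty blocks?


S(n,k) = k*S(n-1,k) + S(n-1,k-1).
S(11,7) = 63987, S(11,6) = 179487
S(12,7) = 7*63987 + 179487 = 447909 + 179487
S(12,7) = 627396


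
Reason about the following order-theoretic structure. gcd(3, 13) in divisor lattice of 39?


Meet=gcd.
gcd(3,13)=1


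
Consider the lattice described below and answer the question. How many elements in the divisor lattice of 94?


Divisors of 94: [1, 2, 47, 94]
Count: 4


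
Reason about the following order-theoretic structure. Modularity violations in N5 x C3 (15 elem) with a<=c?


Modular law: if a <= c then a v (b ^ c) = (a v b) ^ c.
Check all triples (a,b,c) with a <= c among 15 elements.
  e.g. a=(a,0), b=(c,0), c=(b,0): lhs=(a,0) != rhs=(b,0)
  e.g. a=(a,0), b=(c,1), c=(b,0): lhs=(a,0) != rhs=(b,0)
Total violating triples: 18


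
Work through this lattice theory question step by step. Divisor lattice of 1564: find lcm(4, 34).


In a divisor lattice, join = lcm (least common multiple).
gcd(4,34) = 2
lcm(4,34) = 4*34/gcd = 136/2 = 68


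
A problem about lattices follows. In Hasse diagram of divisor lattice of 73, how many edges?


A cover relation a -< b holds when a < b with no c strictly between.
Cover relations:
  1 -< 73
Total: 1


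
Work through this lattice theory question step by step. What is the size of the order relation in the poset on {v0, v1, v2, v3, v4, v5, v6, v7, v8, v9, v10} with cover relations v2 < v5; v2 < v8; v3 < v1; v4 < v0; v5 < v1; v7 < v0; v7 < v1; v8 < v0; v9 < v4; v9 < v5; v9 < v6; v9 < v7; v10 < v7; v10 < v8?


The order relation is {(a,b) : a <= b}, reflexive so it includes (a,a).
Examples: (v0,v0), (v1,v1), (v10,v0), (v10,v1), (v10,v10), ...
Total ordered pairs: 31


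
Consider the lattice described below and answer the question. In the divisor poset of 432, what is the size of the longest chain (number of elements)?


A chain is a totally ordered subset; we count the number of elements in a maximum chain.
Compute, for each element x, the size of the longest chain ending at x:
  1: 1
  2: 2
  3: 2
  4: 3
  9: 3
  6: 3
  ...
A maximum chain: 1 < 2 < 4 < 8 < 16 < 48 < 144 < 432
Number of elements in the longest chain: 8


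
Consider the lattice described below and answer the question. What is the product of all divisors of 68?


Divisors of 68: [1, 2, 4, 17, 34, 68]
Product = n^(d(n)/2) = 68^(6/2)
Product = 314432


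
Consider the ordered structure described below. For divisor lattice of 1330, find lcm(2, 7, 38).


In a divisor lattice, join = lcm (least common multiple).
Compute lcm iteratively: start with first element, then lcm(current, next).
Elements: [2, 7, 38]
lcm(2,7) = 14
lcm(14,38) = 266
Final lcm = 266


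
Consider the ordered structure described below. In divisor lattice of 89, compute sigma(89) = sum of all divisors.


sigma(n) = sum of divisors.
Divisors of 89: [1, 89]
Sum = 90


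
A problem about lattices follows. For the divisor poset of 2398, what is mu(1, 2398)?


In a divisor lattice, mu(a,b) = mu(b/a) where mu is the classical Mobius function.
b/a = 2398/1 = 2398
Prime factorization of 2398: primes [2, 11, 109]
2398 is squarefree with 3 prime factor(s), so mu(2398) = (-1)^3 = -1


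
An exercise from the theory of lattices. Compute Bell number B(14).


B(n) = number of set partitions of an n-element set.
B(n) satisfies the recurrence: B(n+1) = sum_k C(n,k)*B(k).
B(14) = 190899322


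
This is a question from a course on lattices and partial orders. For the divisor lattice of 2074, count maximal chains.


A maximal chain goes from the minimum element to a maximal element via cover relations.
Counting all min-to-max paths in the cover graph.
Total maximal chains: 6


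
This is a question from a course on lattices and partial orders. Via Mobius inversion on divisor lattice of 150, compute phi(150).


phi(n) = n * prod_{p|n} (1 - 1/p).
Prime divisors of 150: [2, 3, 5]
phi(150) = 150 * (1 - 1/2) * (1 - 1/3) * (1 - 1/5)
phi(150) = 40


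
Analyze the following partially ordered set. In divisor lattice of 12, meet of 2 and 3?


In a divisor lattice, meet = gcd (greatest common divisor).
By Euclidean algorithm or factoring: gcd(2,3) = 1


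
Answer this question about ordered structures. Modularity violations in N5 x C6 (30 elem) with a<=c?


Modular law: if a <= c then a v (b ^ c) = (a v b) ^ c.
Check all triples (a,b,c) with a <= c among 30 elements.
  e.g. a=(a,0), b=(c,0), c=(b,0): lhs=(a,0) != rhs=(b,0)
  e.g. a=(a,0), b=(c,1), c=(b,0): lhs=(a,0) != rhs=(b,0)
Total violating triples: 126


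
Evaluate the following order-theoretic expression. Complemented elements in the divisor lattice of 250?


An element a is complemented if some b has a meet b = bottom, a join b = top.
a is complemented iff gcd(a, n/a)=1, i.e. a is a unitary divisor of 250.
Complemented elements: 1, 2, 125, 250
Count: 4


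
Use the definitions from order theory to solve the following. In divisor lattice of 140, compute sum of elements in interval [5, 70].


Interval [5,70] in divisors of 140: [5, 10, 35, 70]
Sum = 120


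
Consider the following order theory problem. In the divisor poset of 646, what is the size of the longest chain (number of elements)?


A chain is a totally ordered subset; we count the number of elements in a maximum chain.
Compute, for each element x, the size of the longest chain ending at x:
  1: 1
  2: 2
  17: 2
  19: 2
  34: 3
  38: 3
  ...
A maximum chain: 1 < 2 < 34 < 646
Number of elements in the longest chain: 4


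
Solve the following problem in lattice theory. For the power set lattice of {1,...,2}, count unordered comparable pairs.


A comparable pair {a,b} has a < b or b < a in the order.
Count unordered pairs where one element is strictly below the other.
Examples: {{},{1}}, {{},{2}}, {{},{1,2}}, {{1},{1,2}}, ...
Total comparable pairs: 5


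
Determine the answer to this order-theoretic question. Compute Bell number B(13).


B(n) = number of set partitions of an n-element set.
B(n) satisfies the recurrence: B(n+1) = sum_k C(n,k)*B(k).
B(13) = 27644437


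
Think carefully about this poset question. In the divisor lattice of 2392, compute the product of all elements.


Divisors of 2392: [1, 2, 4, 8, 13, 23, 26, 46, 52, 92, 104, 184, 299, 598, 1196, 2392]
Product = n^(d(n)/2) = 2392^(16/2)
Product = 1071739907623195279743778816


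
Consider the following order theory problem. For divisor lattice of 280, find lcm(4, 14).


In a divisor lattice, join = lcm (least common multiple).
Compute lcm iteratively: start with first element, then lcm(current, next).
Elements: [4, 14]
lcm(4,14) = 28
Final lcm = 28


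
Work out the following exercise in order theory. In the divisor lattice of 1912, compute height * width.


Height = length of longest chain minus 1; width = size of largest antichain.
A maximum chain: 1 | 239 | 478 | 956 | 1912  (height 4).
A maximum antichain: {2, 239}  (width 2).
Product = 4 * 2 = 8


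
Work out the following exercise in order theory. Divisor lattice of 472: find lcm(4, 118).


In a divisor lattice, join = lcm (least common multiple).
gcd(4,118) = 2
lcm(4,118) = 4*118/gcd = 472/2 = 236


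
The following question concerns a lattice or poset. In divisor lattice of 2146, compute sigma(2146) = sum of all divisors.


sigma(n) = sum of divisors.
Divisors of 2146: [1, 2, 29, 37, 58, 74, 1073, 2146]
Sum = 3420


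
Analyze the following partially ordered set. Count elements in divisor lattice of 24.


Divisors of 24: [1, 2, 3, 4, 6, 8, 12, 24]
Count: 8


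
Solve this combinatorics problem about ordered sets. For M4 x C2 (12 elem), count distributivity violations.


Distributive law: a ^ (b v c) = (a ^ b) v (a ^ c).
Check all 12^3 = 1728 ordered triples (a,b,c).
  e.g. a=(a1,0), b=(a2,0), c=(a3,0): lhs=(a1,0) != rhs=(0,0)
  e.g. a=(a1,0), b=(a2,0), c=(a3,1): lhs=(a1,0) != rhs=(0,0)
Total violating triples: 192


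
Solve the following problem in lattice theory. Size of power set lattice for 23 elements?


Power set = 2^n.
2^23 = 8388608


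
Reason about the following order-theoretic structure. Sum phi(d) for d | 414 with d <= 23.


Divisors of 414 up to 23: [1, 2, 3, 6, 9, 18, 23]
phi values: [1, 1, 2, 2, 6, 6, 22]
Sum = 40


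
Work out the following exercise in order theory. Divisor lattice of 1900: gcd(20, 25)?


Meet=gcd.
gcd(20,25)=5


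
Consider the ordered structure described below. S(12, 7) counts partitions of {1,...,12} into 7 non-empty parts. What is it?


S(n,k) = k*S(n-1,k) + S(n-1,k-1).
S(11,7) = 63987, S(11,6) = 179487
S(12,7) = 7*63987 + 179487 = 447909 + 179487
S(12,7) = 627396


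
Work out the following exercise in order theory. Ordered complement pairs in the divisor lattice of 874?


Complement pair (a,b): a meet b = bottom, a join b = top.
Here: gcd(a,b)=1 and lcm(a,b)=874, i.e. a*b=874 with a,b coprime.
Pairs found: (1,874), (2,437), (19,46), (23,38), ... (4 more)
Total ordered pairs: 8


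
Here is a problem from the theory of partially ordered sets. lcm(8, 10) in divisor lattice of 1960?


Join=lcm.
gcd(8,10)=2
lcm=40


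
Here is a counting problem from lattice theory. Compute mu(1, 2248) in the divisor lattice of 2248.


In a divisor lattice, mu(a,b) = mu(b/a) where mu is the classical Mobius function.
b/a = 2248/1 = 2248
Prime factorization of 2248: primes [2, 281]
2248 is not squarefree, so mu(2248) = 0


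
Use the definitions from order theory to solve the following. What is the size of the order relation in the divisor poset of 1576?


The order relation is {(a,b) : a <= b}, reflexive so it includes (a,a).
Examples: (1,1), (1,1576), (1,197), (1,2), (1,394), ...
Total ordered pairs: 30


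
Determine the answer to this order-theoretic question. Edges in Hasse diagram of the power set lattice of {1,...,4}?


A cover relation a -< b holds when a < b with no c strictly between.
Cover relations:
  {} -< {1}
  {} -< {2}
  {} -< {3}
  {} -< {4}
  {1} -< {1,2}
  {1} -< {1,3}
  {1} -< {1,4}
  {2} -< {1,2}
  ...24 more
Total: 32


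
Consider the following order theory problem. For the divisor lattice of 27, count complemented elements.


An element a is complemented if some b has a meet b = bottom, a join b = top.
a is complemented iff gcd(a, n/a)=1, i.e. a is a unitary divisor of 27.
Complemented elements: 1, 27
Count: 2


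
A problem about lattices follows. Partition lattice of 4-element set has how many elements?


B(n) = number of set partitions of an n-element set.
B(n) satisfies the recurrence: B(n+1) = sum_k C(n,k)*B(k).
B(4) = 15


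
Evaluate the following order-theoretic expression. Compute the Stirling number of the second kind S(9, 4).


S(n,k) = k*S(n-1,k) + S(n-1,k-1).
S(8,4) = 1701, S(8,3) = 966
S(9,4) = 4*1701 + 966 = 6804 + 966
S(9,4) = 7770


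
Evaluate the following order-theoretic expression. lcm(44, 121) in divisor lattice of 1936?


Join=lcm.
gcd(44,121)=11
lcm=484


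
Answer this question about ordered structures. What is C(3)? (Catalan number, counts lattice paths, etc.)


C(n) = C(2n, n) / (n+1).
C(6, 3) = 20
C(3) = 20 / 4 = 5


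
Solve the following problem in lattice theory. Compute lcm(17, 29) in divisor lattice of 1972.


In a divisor lattice, join = lcm (least common multiple).
gcd(17,29) = 1
lcm(17,29) = 17*29/gcd = 493/1 = 493


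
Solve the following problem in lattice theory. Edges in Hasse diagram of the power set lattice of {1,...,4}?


A cover relation a -< b holds when a < b with no c strictly between.
Cover relations:
  {} -< {1}
  {} -< {2}
  {} -< {3}
  {} -< {4}
  {1} -< {1,2}
  {1} -< {1,3}
  {1} -< {1,4}
  {2} -< {1,2}
  ...24 more
Total: 32


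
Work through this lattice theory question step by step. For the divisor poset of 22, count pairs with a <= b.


The order relation is {(a,b) : a <= b}, reflexive so it includes (a,a).
Examples: (1,1), (1,11), (1,2), (1,22), (11,11), ...
Total ordered pairs: 9


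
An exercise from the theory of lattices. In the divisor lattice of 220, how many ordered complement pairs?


Complement pair (a,b): a meet b = bottom, a join b = top.
Here: gcd(a,b)=1 and lcm(a,b)=220, i.e. a*b=220 with a,b coprime.
Pairs found: (1,220), (4,55), (5,44), (11,20), ... (4 more)
Total ordered pairs: 8


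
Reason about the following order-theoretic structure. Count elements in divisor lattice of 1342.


Divisors of 1342: [1, 2, 11, 22, 61, 122, 671, 1342]
Count: 8


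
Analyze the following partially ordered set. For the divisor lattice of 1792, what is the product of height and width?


Height = length of longest chain minus 1; width = size of largest antichain.
A maximum chain: 1 | 7 | 14 | 28 | 56 | 112 | 224 | 448 | 896 | 1792  (height 9).
A maximum antichain: {2, 7}  (width 2).
Product = 9 * 2 = 18


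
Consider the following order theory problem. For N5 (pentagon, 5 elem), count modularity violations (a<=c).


Modular law: if a <= c then a v (b ^ c) = (a v b) ^ c.
Check all triples (a,b,c) with a <= c among 5 elements.
  e.g. a=a, b=c, c=b: lhs=a != rhs=b
Total violating triples: 1


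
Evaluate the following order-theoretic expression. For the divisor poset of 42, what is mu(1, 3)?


In a divisor lattice, mu(a,b) = mu(b/a) where mu is the classical Mobius function.
b/a = 3/1 = 3
Prime factorization of 3: primes [3]
3 is squarefree with 1 prime factor(s), so mu(3) = (-1)^1 = -1


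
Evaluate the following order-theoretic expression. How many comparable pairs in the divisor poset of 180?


A comparable pair {a,b} has a < b or b < a in the order.
Count unordered pairs where one element is strictly below the other.
Examples: {1,2}, {1,3}, {1,4}, {1,5}, ...
Total comparable pairs: 90


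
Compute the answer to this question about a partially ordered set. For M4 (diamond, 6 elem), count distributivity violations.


Distributive law: a ^ (b v c) = (a ^ b) v (a ^ c).
Check all 6^3 = 216 ordered triples (a,b,c).
  e.g. a=a1, b=a2, c=a3: lhs=a1 != rhs=0
  e.g. a=a1, b=a2, c=a4: lhs=a1 != rhs=0
Total violating triples: 24


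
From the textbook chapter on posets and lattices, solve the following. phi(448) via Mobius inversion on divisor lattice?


phi(n) = n * prod_{p|n} (1 - 1/p).
Prime divisors of 448: [2, 7]
phi(448) = 448 * (1 - 1/2) * (1 - 1/7)
phi(448) = 192


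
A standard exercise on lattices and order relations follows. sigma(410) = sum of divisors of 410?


sigma(n) = sum of divisors.
Divisors of 410: [1, 2, 5, 10, 41, 82, 205, 410]
Sum = 756


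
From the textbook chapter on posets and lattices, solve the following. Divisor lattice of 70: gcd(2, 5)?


Meet=gcd.
gcd(2,5)=1


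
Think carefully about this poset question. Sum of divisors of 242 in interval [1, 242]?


Interval [1,242] in divisors of 242: [1, 2, 11, 22, 121, 242]
Sum = 399


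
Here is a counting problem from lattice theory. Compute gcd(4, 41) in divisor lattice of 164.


In a divisor lattice, meet = gcd (greatest common divisor).
By Euclidean algorithm or factoring: gcd(4,41) = 1


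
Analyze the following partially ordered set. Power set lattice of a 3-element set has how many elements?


Power set = 2^n.
2^3 = 8


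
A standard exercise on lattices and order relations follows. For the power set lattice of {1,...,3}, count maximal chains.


A maximal chain goes from the minimum element to a maximal element via cover relations.
Counting all min-to-max paths in the cover graph.
Total maximal chains: 6


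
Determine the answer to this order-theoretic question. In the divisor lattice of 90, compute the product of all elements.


Divisors of 90: [1, 2, 3, 5, 6, 9, 10, 15, 18, 30, 45, 90]
Product = n^(d(n)/2) = 90^(12/2)
Product = 531441000000


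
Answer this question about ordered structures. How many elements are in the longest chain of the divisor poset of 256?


A chain is a totally ordered subset; we count the number of elements in a maximum chain.
Compute, for each element x, the size of the longest chain ending at x:
  1: 1
  2: 2
  4: 3
  8: 4
  16: 5
  32: 6
  ...
A maximum chain: 1 < 2 < 4 < 8 < 16 < 32 < 64 < 128 < 256
Number of elements in the longest chain: 9


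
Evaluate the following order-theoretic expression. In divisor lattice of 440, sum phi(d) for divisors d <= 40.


Divisors of 440 up to 40: [1, 2, 4, 5, 8, 10, 11, 20, 22, 40]
phi values: [1, 1, 2, 4, 4, 4, 10, 8, 10, 16]
Sum = 60


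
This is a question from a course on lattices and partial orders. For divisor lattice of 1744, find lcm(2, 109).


In a divisor lattice, join = lcm (least common multiple).
Compute lcm iteratively: start with first element, then lcm(current, next).
Elements: [2, 109]
lcm(2,109) = 218
Final lcm = 218


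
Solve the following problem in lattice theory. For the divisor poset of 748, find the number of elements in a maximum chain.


A chain is a totally ordered subset; we count the number of elements in a maximum chain.
Compute, for each element x, the size of the longest chain ending at x:
  1: 1
  2: 2
  11: 2
  17: 2
  4: 3
  22: 3
  ...
A maximum chain: 1 < 2 < 4 < 44 < 748
Number of elements in the longest chain: 5


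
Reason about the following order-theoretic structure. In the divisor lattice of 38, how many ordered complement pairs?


Complement pair (a,b): a meet b = bottom, a join b = top.
Here: gcd(a,b)=1 and lcm(a,b)=38, i.e. a*b=38 with a,b coprime.
Pairs found: (1,38), (2,19), (19,2), (38,1)
Total ordered pairs: 4


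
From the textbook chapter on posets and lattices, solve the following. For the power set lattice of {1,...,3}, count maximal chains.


A maximal chain goes from the minimum element to a maximal element via cover relations.
Counting all min-to-max paths in the cover graph.
Total maximal chains: 6


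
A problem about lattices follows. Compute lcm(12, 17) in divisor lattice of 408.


In a divisor lattice, join = lcm (least common multiple).
gcd(12,17) = 1
lcm(12,17) = 12*17/gcd = 204/1 = 204


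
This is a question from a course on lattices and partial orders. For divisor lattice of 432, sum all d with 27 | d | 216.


Interval [27,216] in divisors of 432: [27, 54, 108, 216]
Sum = 405


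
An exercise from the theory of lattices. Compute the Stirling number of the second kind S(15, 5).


S(n,k) = k*S(n-1,k) + S(n-1,k-1).
S(14,5) = 40075035, S(14,4) = 10391745
S(15,5) = 5*40075035 + 10391745 = 200375175 + 10391745
S(15,5) = 210766920


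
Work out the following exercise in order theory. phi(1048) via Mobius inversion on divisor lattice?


phi(n) = n * prod_{p|n} (1 - 1/p).
Prime divisors of 1048: [2, 131]
phi(1048) = 1048 * (1 - 1/2) * (1 - 1/131)
phi(1048) = 520


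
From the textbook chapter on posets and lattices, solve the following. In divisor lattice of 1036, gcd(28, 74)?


Meet=gcd.
gcd(28,74)=2


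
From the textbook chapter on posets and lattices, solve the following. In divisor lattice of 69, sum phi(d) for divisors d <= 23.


Divisors of 69 up to 23: [1, 3, 23]
phi values: [1, 2, 22]
Sum = 25


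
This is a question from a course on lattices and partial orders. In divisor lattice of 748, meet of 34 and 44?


In a divisor lattice, meet = gcd (greatest common divisor).
By Euclidean algorithm or factoring: gcd(34,44) = 2


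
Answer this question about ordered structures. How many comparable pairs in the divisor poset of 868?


A comparable pair {a,b} has a < b or b < a in the order.
Count unordered pairs where one element is strictly below the other.
Examples: {1,2}, {1,4}, {1,7}, {1,14}, ...
Total comparable pairs: 42


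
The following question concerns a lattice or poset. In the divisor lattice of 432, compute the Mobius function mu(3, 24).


In a divisor lattice, mu(a,b) = mu(b/a) where mu is the classical Mobius function.
b/a = 24/3 = 8
Prime factorization of 8: primes [2]
8 is not squarefree, so mu(8) = 0


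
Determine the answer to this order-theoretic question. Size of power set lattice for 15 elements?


Power set = 2^n.
2^15 = 32768


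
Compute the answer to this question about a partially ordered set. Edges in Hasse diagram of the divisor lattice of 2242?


A cover relation a -< b holds when a < b with no c strictly between.
Cover relations:
  1 -< 2
  1 -< 19
  1 -< 59
  2 -< 38
  2 -< 118
  19 -< 38
  19 -< 1121
  38 -< 2242
  ...4 more
Total: 12


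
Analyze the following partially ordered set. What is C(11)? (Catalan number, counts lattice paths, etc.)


C(n) = C(2n, n) / (n+1).
C(22, 11) = 705432
C(11) = 705432 / 12 = 58786


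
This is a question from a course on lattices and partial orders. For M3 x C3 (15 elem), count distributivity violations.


Distributive law: a ^ (b v c) = (a ^ b) v (a ^ c).
Check all 15^3 = 3375 ordered triples (a,b,c).
  e.g. a=(a1,0), b=(a2,0), c=(a3,0): lhs=(a1,0) != rhs=(0,0)
  e.g. a=(a1,0), b=(a2,0), c=(a3,1): lhs=(a1,0) != rhs=(0,0)
Total violating triples: 162


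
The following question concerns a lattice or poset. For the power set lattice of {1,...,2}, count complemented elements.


An element a is complemented if some b has a meet b = bottom, a join b = top.
every subset A has complement S\A, so all elements are complemented.
Complemented elements: {}, {1}, {2}, {1,2}
Count: 4


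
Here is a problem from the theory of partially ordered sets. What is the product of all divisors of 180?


Divisors of 180: [1, 2, 3, 4, 5, 6, 9, 10, 12, 15, 18, 20, 30, 36, 45, 60, 90, 180]
Product = n^(d(n)/2) = 180^(18/2)
Product = 198359290368000000000


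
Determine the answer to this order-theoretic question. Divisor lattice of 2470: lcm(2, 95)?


Join=lcm.
gcd(2,95)=1
lcm=190


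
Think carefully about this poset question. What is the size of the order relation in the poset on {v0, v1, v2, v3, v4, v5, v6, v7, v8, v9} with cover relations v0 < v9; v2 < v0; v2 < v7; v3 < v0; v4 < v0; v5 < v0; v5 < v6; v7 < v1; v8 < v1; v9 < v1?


The order relation is {(a,b) : a <= b}, reflexive so it includes (a,a).
Examples: (v0,v0), (v0,v1), (v0,v9), (v1,v1), (v2,v0), ...
Total ordered pairs: 29


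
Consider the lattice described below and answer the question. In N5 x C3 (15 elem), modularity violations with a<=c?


Modular law: if a <= c then a v (b ^ c) = (a v b) ^ c.
Check all triples (a,b,c) with a <= c among 15 elements.
  e.g. a=(a,0), b=(c,0), c=(b,0): lhs=(a,0) != rhs=(b,0)
  e.g. a=(a,0), b=(c,1), c=(b,0): lhs=(a,0) != rhs=(b,0)
Total violating triples: 18


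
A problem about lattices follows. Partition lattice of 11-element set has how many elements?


B(n) = number of set partitions of an n-element set.
B(n) satisfies the recurrence: B(n+1) = sum_k C(n,k)*B(k).
B(11) = 678570


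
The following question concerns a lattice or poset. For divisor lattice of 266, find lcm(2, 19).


In a divisor lattice, join = lcm (least common multiple).
Compute lcm iteratively: start with first element, then lcm(current, next).
Elements: [2, 19]
lcm(2,19) = 38
Final lcm = 38


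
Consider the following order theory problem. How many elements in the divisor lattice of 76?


Divisors of 76: [1, 2, 4, 19, 38, 76]
Count: 6


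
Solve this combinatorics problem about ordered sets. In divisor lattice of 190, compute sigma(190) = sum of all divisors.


sigma(n) = sum of divisors.
Divisors of 190: [1, 2, 5, 10, 19, 38, 95, 190]
Sum = 360


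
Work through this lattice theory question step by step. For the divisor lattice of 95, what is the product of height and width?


Height = length of longest chain minus 1; width = size of largest antichain.
A maximum chain: 1 | 19 | 95  (height 2).
A maximum antichain: {5, 19}  (width 2).
Product = 2 * 2 = 4


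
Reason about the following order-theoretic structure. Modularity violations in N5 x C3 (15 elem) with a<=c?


Modular law: if a <= c then a v (b ^ c) = (a v b) ^ c.
Check all triples (a,b,c) with a <= c among 15 elements.
  e.g. a=(a,0), b=(c,0), c=(b,0): lhs=(a,0) != rhs=(b,0)
  e.g. a=(a,0), b=(c,1), c=(b,0): lhs=(a,0) != rhs=(b,0)
Total violating triples: 18


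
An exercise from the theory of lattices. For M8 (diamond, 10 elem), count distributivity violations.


Distributive law: a ^ (b v c) = (a ^ b) v (a ^ c).
Check all 10^3 = 1000 ordered triples (a,b,c).
  e.g. a=a1, b=a2, c=a3: lhs=a1 != rhs=0
  e.g. a=a1, b=a2, c=a4: lhs=a1 != rhs=0
Total violating triples: 336


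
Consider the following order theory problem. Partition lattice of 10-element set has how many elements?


B(n) = number of set partitions of an n-element set.
B(n) satisfies the recurrence: B(n+1) = sum_k C(n,k)*B(k).
B(10) = 115975


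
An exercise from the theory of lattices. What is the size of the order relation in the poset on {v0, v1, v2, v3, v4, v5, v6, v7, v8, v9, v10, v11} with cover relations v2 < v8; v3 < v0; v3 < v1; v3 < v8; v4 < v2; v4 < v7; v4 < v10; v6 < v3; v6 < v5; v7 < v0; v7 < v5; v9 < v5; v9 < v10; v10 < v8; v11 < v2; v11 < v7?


The order relation is {(a,b) : a <= b}, reflexive so it includes (a,a).
Examples: (v0,v0), (v1,v1), (v10,v10), (v10,v8), (v11,v0), ...
Total ordered pairs: 38
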